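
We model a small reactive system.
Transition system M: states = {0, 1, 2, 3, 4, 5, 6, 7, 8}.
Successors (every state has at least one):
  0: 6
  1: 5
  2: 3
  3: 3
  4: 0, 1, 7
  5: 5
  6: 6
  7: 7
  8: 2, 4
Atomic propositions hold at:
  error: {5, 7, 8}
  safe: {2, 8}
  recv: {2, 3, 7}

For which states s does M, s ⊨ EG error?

EG error: greatest fixpoint, start Z0 = {5, 7, 8}, keep only states in Sat with some successor in Z. Z1 = {5, 7}; fixed.
Sat(EG error) = {5, 7}

{5, 7}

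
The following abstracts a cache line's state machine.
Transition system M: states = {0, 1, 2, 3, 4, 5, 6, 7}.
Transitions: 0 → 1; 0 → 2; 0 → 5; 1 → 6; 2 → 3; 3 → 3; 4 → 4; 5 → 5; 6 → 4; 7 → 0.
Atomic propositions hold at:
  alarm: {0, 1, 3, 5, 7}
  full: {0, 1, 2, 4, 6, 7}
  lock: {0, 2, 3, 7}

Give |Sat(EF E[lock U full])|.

6

E[lock U full]: least fixpoint, start Z0 = Sat(full) = {0, 1, 2, 4, 6, 7}, add states in Sat(lock) with some successor in Z. Already a fixed point.
Sat(E[lock U full]) = {0, 1, 2, 4, 6, 7}
EF E[lock U full]: least fixpoint, start Z0 = {0, 1, 2, 4, 6, 7}, add states with some successor in Z. Already a fixed point.
Sat(EF E[lock U full]) = {0, 1, 2, 4, 6, 7}
|Sat(EF E[lock U full])| = |{0, 1, 2, 4, 6, 7}| = 6.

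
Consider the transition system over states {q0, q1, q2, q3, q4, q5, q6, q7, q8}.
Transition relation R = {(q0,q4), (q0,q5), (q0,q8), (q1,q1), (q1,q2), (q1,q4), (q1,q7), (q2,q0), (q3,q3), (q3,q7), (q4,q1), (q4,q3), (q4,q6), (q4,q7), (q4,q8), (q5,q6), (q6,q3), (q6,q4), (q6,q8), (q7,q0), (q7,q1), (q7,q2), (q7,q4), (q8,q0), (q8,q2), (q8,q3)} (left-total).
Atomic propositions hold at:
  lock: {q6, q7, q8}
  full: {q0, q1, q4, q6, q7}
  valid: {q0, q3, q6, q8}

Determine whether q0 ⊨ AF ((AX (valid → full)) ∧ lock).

No

Sat(valid → full) = {q0, q1, q2, q4, q5, q6, q7}
Sat(AX (valid → full)) = {s : every successor in {q0, q1, q2, q4, q5, q6, q7}} = {q1, q2, q5, q7}
Sat((AX (valid → full)) ∧ lock) = {q7}
AF ((AX (valid → full)) ∧ lock): least fixpoint, start Z0 = {q7}, add states with every successor in Z. Already a fixed point.
Sat(AF ((AX (valid → full)) ∧ lock)) = {q7}
q0 ∉ Sat(AF ((AX (valid → full)) ∧ lock)) = {q7}, so the formula does not hold at q0.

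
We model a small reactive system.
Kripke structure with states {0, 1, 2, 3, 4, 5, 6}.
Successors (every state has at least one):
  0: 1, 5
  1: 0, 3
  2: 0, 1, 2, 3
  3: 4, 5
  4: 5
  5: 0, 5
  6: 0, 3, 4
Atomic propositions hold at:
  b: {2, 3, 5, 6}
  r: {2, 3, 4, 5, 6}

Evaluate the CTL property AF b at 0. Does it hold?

No

AF b: least fixpoint, start Z0 = {2, 3, 5, 6}, add states with every successor in Z. Z1 = {2, 3, 4, 5, 6}; fixed.
Sat(AF b) = {2, 3, 4, 5, 6}
0 ∉ Sat(AF b) = {2, 3, 4, 5, 6}, so the formula does not hold at 0.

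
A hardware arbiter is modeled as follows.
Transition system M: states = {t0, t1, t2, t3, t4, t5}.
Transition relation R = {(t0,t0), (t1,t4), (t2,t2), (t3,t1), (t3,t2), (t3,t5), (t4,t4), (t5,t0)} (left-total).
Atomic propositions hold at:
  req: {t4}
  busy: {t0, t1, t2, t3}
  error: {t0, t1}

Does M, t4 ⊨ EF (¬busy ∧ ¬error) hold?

Yes

Sat(¬busy) = {t4, t5}
Sat(¬error) = {t2, t3, t4, t5}
Sat(¬busy ∧ ¬error) = {t4, t5}
EF (¬busy ∧ ¬error): least fixpoint, start Z0 = {t4, t5}, add states with some successor in Z. Z1 = {t1, t3, t4, t5}; fixed.
Sat(EF (¬busy ∧ ¬error)) = {t1, t3, t4, t5}
t4 ∈ Sat(EF (¬busy ∧ ¬error)) = {t1, t3, t4, t5}, so the formula holds at t4.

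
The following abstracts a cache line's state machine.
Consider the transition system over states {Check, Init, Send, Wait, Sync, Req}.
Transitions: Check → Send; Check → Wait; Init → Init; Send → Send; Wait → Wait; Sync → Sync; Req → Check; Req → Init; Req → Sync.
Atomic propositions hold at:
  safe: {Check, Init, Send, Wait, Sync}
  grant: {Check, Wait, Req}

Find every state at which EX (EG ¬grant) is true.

{Check, Init, Send, Sync, Req}

Sat(¬grant) = {Init, Send, Sync}
EG ¬grant: greatest fixpoint, start Z0 = {Init, Send, Sync}, keep only states in Sat with some successor in Z. Already a fixed point.
Sat(EG ¬grant) = {Init, Send, Sync}
Sat(EX (EG ¬grant)) = {s : some successor in {Init, Send, Sync}} = {Check, Init, Send, Sync, Req}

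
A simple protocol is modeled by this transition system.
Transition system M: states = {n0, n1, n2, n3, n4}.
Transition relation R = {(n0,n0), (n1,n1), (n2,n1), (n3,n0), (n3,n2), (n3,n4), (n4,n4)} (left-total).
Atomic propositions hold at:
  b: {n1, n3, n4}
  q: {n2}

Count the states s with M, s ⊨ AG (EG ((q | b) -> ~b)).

1

Sat(q | b) = {n1, n2, n3, n4}
Sat(~b) = {n0, n2}
Sat((q | b) -> ~b) = {n0, n2}
EG ((q | b) -> ~b): greatest fixpoint, start Z0 = {n0, n2}, keep only states in Sat with some successor in Z. Z1 = {n0}; fixed.
Sat(EG ((q | b) -> ~b)) = {n0}
AG (EG ((q | b) -> ~b)): greatest fixpoint, start Z0 = {n0}, keep only states in Sat with every successor in Z. Already a fixed point.
Sat(AG (EG ((q | b) -> ~b))) = {n0}
|Sat(AG (EG ((q | b) -> ~b)))| = |{n0}| = 1.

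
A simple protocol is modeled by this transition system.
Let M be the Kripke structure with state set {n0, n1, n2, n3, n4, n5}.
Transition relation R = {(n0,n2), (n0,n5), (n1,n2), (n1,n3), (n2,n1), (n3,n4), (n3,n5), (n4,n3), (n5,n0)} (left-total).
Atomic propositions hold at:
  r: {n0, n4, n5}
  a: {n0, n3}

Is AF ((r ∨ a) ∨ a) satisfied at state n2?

No

Sat(r ∨ a) = {n0, n3, n4, n5}
Sat((r ∨ a) ∨ a) = {n0, n3, n4, n5}
AF ((r ∨ a) ∨ a): least fixpoint, start Z0 = {n0, n3, n4, n5}, add states with every successor in Z. Already a fixed point.
Sat(AF ((r ∨ a) ∨ a)) = {n0, n3, n4, n5}
n2 ∉ Sat(AF ((r ∨ a) ∨ a)) = {n0, n3, n4, n5}, so the formula does not hold at n2.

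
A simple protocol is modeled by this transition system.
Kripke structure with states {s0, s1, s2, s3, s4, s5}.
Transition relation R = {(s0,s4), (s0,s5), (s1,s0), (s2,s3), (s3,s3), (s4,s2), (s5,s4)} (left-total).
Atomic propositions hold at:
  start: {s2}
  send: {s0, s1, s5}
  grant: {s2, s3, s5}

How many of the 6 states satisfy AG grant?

AG grant: greatest fixpoint, start Z0 = {s2, s3, s5}, keep only states in Sat with every successor in Z. Z1 = {s2, s3}; fixed.
Sat(AG grant) = {s2, s3}
|Sat(AG grant)| = |{s2, s3}| = 2.

2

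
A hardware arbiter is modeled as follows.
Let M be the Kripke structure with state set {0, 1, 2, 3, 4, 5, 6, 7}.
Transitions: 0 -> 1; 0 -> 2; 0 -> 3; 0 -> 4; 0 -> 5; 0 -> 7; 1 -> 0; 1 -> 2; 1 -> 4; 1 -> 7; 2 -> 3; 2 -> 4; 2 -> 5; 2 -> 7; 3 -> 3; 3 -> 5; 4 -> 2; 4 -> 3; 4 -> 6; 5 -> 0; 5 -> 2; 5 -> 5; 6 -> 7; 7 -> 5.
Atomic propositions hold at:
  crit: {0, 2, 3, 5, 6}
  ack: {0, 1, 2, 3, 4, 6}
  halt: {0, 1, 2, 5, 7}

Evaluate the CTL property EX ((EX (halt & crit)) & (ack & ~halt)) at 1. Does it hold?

Yes

Sat(halt & crit) = {0, 2, 5}
Sat(EX (halt & crit)) = {s : some successor in {0, 2, 5}} = {0, 1, 2, 3, 4, 5, 7}
Sat(~halt) = {3, 4, 6}
Sat(ack & ~halt) = {3, 4, 6}
Sat((EX (halt & crit)) & (ack & ~halt)) = {3, 4}
Sat(EX ((EX (halt & crit)) & (ack & ~halt))) = {s : some successor in {3, 4}} = {0, 1, 2, 3, 4}
1 ∈ Sat(EX ((EX (halt & crit)) & (ack & ~halt))) = {0, 1, 2, 3, 4}, so the formula holds at 1.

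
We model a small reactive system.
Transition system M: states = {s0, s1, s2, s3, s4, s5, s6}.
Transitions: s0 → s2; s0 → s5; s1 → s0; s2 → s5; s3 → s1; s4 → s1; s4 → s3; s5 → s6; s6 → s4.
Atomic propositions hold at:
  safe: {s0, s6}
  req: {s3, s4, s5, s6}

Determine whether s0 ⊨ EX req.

Sat(EX req) = {s : some successor in {s3, s4, s5, s6}} = {s0, s2, s4, s5, s6}
s0 ∈ Sat(EX req) = {s0, s2, s4, s5, s6}, so the formula holds at s0.

Yes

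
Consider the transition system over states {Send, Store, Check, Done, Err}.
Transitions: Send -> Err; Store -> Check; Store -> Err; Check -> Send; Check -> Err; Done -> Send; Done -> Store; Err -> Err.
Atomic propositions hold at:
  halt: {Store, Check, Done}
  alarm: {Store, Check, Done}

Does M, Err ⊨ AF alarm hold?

No

AF alarm: least fixpoint, start Z0 = {Store, Check, Done}, add states with every successor in Z. Already a fixed point.
Sat(AF alarm) = {Store, Check, Done}
Err ∉ Sat(AF alarm) = {Store, Check, Done}, so the formula does not hold at Err.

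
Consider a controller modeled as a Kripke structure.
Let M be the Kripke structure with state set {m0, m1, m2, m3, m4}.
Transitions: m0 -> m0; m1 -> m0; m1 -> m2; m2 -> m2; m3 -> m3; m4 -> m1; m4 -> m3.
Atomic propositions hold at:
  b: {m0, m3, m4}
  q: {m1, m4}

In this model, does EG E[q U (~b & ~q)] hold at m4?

Yes

Sat(~b) = {m1, m2}
Sat(~q) = {m0, m2, m3}
Sat(~b & ~q) = {m2}
E[q U (~b & ~q)]: least fixpoint, start Z0 = Sat((~b & ~q)) = {m2}, add states in Sat(q) with some successor in Z. Z1 = {m1, m2}; Z2 = {m1, m2, m4}; fixed.
Sat(E[q U (~b & ~q)]) = {m1, m2, m4}
EG E[q U (~b & ~q)]: greatest fixpoint, start Z0 = {m1, m2, m4}, keep only states in Sat with some successor in Z. Already a fixed point.
Sat(EG E[q U (~b & ~q)]) = {m1, m2, m4}
m4 ∈ Sat(EG E[q U (~b & ~q)]) = {m1, m2, m4}, so the formula holds at m4.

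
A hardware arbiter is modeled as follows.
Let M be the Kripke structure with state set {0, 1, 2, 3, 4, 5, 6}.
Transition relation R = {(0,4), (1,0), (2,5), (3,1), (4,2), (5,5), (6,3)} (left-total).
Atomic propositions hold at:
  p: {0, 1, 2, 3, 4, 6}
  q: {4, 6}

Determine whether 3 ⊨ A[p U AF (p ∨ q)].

Yes

Sat(p ∨ q) = {0, 1, 2, 3, 4, 6}
AF (p ∨ q): least fixpoint, start Z0 = {0, 1, 2, 3, 4, 6}, add states with every successor in Z. Already a fixed point.
Sat(AF (p ∨ q)) = {0, 1, 2, 3, 4, 6}
A[p U AF (p ∨ q)]: least fixpoint, start Z0 = Sat(AF (p ∨ q)) = {0, 1, 2, 3, 4, 6}, add states in Sat(p) with every successor in Z. Already a fixed point.
Sat(A[p U AF (p ∨ q)]) = {0, 1, 2, 3, 4, 6}
3 ∈ Sat(A[p U AF (p ∨ q)]) = {0, 1, 2, 3, 4, 6}, so the formula holds at 3.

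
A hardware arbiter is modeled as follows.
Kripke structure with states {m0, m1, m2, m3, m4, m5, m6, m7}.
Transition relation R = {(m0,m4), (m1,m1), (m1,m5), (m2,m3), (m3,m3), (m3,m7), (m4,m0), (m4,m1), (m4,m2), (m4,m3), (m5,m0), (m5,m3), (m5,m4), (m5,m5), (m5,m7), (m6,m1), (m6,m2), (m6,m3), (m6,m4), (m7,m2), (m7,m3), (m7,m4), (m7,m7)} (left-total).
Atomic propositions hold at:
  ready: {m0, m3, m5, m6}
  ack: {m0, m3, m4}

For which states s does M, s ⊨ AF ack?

{m0, m2, m3, m4}

AF ack: least fixpoint, start Z0 = {m0, m3, m4}, add states with every successor in Z. Z1 = {m0, m2, m3, m4}; fixed.
Sat(AF ack) = {m0, m2, m3, m4}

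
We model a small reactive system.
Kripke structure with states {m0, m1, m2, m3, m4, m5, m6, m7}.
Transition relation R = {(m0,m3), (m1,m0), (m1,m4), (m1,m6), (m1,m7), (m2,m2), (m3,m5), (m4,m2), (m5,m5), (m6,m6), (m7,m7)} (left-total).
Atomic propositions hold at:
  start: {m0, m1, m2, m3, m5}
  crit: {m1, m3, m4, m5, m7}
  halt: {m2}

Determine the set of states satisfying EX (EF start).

{m0, m1, m2, m3, m4, m5}

EF start: least fixpoint, start Z0 = {m0, m1, m2, m3, m5}, add states with some successor in Z. Z1 = {m0, m1, m2, m3, m4, m5}; fixed.
Sat(EF start) = {m0, m1, m2, m3, m4, m5}
Sat(EX (EF start)) = {s : some successor in {m0, m1, m2, m3, m4, m5}} = {m0, m1, m2, m3, m4, m5}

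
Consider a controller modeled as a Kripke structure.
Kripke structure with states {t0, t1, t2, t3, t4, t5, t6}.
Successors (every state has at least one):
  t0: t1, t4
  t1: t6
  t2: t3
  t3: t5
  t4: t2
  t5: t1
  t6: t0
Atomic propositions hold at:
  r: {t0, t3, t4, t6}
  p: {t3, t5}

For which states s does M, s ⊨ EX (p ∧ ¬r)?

Sat(¬r) = {t1, t2, t5}
Sat(p ∧ ¬r) = {t5}
Sat(EX (p ∧ ¬r)) = {s : some successor in {t5}} = {t3}

{t3}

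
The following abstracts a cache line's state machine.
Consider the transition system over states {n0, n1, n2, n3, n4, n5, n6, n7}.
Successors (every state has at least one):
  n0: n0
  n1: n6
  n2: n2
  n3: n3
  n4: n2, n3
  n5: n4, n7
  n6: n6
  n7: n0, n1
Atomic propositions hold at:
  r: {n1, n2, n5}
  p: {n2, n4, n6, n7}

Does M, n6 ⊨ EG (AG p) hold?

Yes

AG p: greatest fixpoint, start Z0 = {n2, n4, n6, n7}, keep only states in Sat with every successor in Z. Z1 = {n2, n6}; fixed.
Sat(AG p) = {n2, n6}
EG (AG p): greatest fixpoint, start Z0 = {n2, n6}, keep only states in Sat with some successor in Z. Already a fixed point.
Sat(EG (AG p)) = {n2, n6}
n6 ∈ Sat(EG (AG p)) = {n2, n6}, so the formula holds at n6.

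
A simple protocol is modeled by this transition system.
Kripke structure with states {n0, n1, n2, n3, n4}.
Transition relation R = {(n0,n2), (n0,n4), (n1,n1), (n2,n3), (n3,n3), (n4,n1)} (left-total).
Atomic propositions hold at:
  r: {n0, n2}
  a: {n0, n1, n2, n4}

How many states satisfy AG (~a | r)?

2

Sat(~a) = {n3}
Sat(~a | r) = {n0, n2, n3}
AG (~a | r): greatest fixpoint, start Z0 = {n0, n2, n3}, keep only states in Sat with every successor in Z. Z1 = {n2, n3}; fixed.
Sat(AG (~a | r)) = {n2, n3}
|Sat(AG (~a | r))| = |{n2, n3}| = 2.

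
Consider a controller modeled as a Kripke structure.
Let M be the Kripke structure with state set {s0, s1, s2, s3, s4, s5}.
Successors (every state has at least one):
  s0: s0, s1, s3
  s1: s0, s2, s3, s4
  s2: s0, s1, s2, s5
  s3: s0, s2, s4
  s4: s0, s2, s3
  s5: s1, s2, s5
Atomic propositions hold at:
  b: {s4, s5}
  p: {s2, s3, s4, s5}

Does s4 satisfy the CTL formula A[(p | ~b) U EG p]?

Yes

Sat(~b) = {s0, s1, s2, s3}
Sat(p | ~b) = {s0, s1, s2, s3, s4, s5}
EG p: greatest fixpoint, start Z0 = {s2, s3, s4, s5}, keep only states in Sat with some successor in Z. Already a fixed point.
Sat(EG p) = {s2, s3, s4, s5}
A[(p | ~b) U EG p]: least fixpoint, start Z0 = Sat(EG p) = {s2, s3, s4, s5}, add states in Sat(p | ~b) with every successor in Z. Already a fixed point.
Sat(A[(p | ~b) U EG p]) = {s2, s3, s4, s5}
s4 ∈ Sat(A[(p | ~b) U EG p]) = {s2, s3, s4, s5}, so the formula holds at s4.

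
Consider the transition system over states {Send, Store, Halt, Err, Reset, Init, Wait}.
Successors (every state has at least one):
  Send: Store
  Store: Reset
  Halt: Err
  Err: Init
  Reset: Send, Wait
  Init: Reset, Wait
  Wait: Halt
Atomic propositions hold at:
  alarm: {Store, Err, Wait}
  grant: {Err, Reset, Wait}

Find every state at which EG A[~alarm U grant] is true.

Sat(~alarm) = {Send, Halt, Reset, Init}
A[~alarm U grant]: least fixpoint, start Z0 = Sat(grant) = {Err, Reset, Wait}, add states in Sat(~alarm) with every successor in Z. Z1 = {Halt, Err, Reset, Init, Wait}; fixed.
Sat(A[~alarm U grant]) = {Halt, Err, Reset, Init, Wait}
EG A[~alarm U grant]: greatest fixpoint, start Z0 = {Halt, Err, Reset, Init, Wait}, keep only states in Sat with some successor in Z. Already a fixed point.
Sat(EG A[~alarm U grant]) = {Halt, Err, Reset, Init, Wait}

{Halt, Err, Reset, Init, Wait}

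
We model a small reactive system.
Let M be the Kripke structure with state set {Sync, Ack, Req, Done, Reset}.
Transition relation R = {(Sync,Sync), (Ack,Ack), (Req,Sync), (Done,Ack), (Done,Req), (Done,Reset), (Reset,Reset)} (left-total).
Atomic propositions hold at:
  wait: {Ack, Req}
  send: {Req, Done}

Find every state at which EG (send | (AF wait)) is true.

{Ack, Done}

AF wait: least fixpoint, start Z0 = {Ack, Req}, add states with every successor in Z. Already a fixed point.
Sat(AF wait) = {Ack, Req}
Sat(send | (AF wait)) = {Ack, Req, Done}
EG (send | (AF wait)): greatest fixpoint, start Z0 = {Ack, Req, Done}, keep only states in Sat with some successor in Z. Z1 = {Ack, Done}; fixed.
Sat(EG (send | (AF wait))) = {Ack, Done}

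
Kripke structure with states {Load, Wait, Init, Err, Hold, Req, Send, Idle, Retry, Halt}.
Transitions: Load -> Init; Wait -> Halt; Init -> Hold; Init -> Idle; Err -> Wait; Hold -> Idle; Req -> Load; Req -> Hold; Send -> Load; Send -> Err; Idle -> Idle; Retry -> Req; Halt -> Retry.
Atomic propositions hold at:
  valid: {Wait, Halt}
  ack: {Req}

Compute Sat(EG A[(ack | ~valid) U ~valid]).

Sat(~valid) = {Load, Init, Err, Hold, Req, Send, Idle, Retry}
Sat(ack | ~valid) = {Load, Init, Err, Hold, Req, Send, Idle, Retry}
A[(ack | ~valid) U ~valid]: least fixpoint, start Z0 = Sat(~valid) = {Load, Init, Err, Hold, Req, Send, Idle, Retry}, add states in Sat(ack | ~valid) with every successor in Z. Already a fixed point.
Sat(A[(ack | ~valid) U ~valid]) = {Load, Init, Err, Hold, Req, Send, Idle, Retry}
EG A[(ack | ~valid) U ~valid]: greatest fixpoint, start Z0 = {Load, Init, Err, Hold, Req, Send, Idle, Retry}, keep only states in Sat with some successor in Z. Z1 = {Load, Init, Hold, Req, Send, Idle, Retry}; fixed.
Sat(EG A[(ack | ~valid) U ~valid]) = {Load, Init, Hold, Req, Send, Idle, Retry}

{Load, Init, Hold, Req, Send, Idle, Retry}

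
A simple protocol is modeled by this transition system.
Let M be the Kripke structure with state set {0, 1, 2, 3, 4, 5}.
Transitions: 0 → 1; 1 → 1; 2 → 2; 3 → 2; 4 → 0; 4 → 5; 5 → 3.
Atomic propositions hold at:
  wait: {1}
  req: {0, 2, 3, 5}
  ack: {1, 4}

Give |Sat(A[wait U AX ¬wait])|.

4

Sat(¬wait) = {0, 2, 3, 4, 5}
Sat(AX ¬wait) = {s : every successor in {0, 2, 3, 4, 5}} = {2, 3, 4, 5}
A[wait U AX ¬wait]: least fixpoint, start Z0 = Sat(AX ¬wait) = {2, 3, 4, 5}, add states in Sat(wait) with every successor in Z. Already a fixed point.
Sat(A[wait U AX ¬wait]) = {2, 3, 4, 5}
|Sat(A[wait U AX ¬wait])| = |{2, 3, 4, 5}| = 4.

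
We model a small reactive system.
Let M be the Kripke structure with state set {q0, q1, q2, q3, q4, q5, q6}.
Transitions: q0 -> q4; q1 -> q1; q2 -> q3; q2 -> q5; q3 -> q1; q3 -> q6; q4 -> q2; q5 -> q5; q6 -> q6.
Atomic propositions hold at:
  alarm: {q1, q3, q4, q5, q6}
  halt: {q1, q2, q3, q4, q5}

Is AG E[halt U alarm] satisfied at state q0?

E[halt U alarm]: least fixpoint, start Z0 = Sat(alarm) = {q1, q3, q4, q5, q6}, add states in Sat(halt) with some successor in Z. Z1 = {q1, q2, q3, q4, q5, q6}; fixed.
Sat(E[halt U alarm]) = {q1, q2, q3, q4, q5, q6}
AG E[halt U alarm]: greatest fixpoint, start Z0 = {q1, q2, q3, q4, q5, q6}, keep only states in Sat with every successor in Z. Already a fixed point.
Sat(AG E[halt U alarm]) = {q1, q2, q3, q4, q5, q6}
q0 ∉ Sat(AG E[halt U alarm]) = {q1, q2, q3, q4, q5, q6}, so the formula does not hold at q0.

No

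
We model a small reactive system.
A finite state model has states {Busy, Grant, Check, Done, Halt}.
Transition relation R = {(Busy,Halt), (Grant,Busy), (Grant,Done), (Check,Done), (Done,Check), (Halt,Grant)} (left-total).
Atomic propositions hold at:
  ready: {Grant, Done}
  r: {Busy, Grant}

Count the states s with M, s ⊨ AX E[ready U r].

1

E[ready U r]: least fixpoint, start Z0 = Sat(r) = {Busy, Grant}, add states in Sat(ready) with some successor in Z. Already a fixed point.
Sat(E[ready U r]) = {Busy, Grant}
Sat(AX E[ready U r]) = {s : every successor in {Busy, Grant}} = {Halt}
|Sat(AX E[ready U r])| = |{Halt}| = 1.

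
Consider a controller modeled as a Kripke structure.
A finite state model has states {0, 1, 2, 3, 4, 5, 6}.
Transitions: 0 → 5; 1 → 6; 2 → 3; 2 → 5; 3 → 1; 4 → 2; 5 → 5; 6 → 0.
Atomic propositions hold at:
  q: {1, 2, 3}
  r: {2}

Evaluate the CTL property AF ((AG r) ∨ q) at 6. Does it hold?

AG r: greatest fixpoint, start Z0 = {2}, keep only states in Sat with every successor in Z. Z1 = ∅; fixed.
Sat(AG r) = ∅
Sat((AG r) ∨ q) = {1, 2, 3}
AF ((AG r) ∨ q): least fixpoint, start Z0 = {1, 2, 3}, add states with every successor in Z. Z1 = {1, 2, 3, 4}; fixed.
Sat(AF ((AG r) ∨ q)) = {1, 2, 3, 4}
6 ∉ Sat(AF ((AG r) ∨ q)) = {1, 2, 3, 4}, so the formula does not hold at 6.

No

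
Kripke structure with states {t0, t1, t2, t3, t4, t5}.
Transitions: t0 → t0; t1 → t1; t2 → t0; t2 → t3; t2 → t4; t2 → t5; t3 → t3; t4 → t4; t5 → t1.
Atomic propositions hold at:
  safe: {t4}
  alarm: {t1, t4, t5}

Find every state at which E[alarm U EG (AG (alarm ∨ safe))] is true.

{t1, t4, t5}

Sat(alarm ∨ safe) = {t1, t4, t5}
AG (alarm ∨ safe): greatest fixpoint, start Z0 = {t1, t4, t5}, keep only states in Sat with every successor in Z. Already a fixed point.
Sat(AG (alarm ∨ safe)) = {t1, t4, t5}
EG (AG (alarm ∨ safe)): greatest fixpoint, start Z0 = {t1, t4, t5}, keep only states in Sat with some successor in Z. Already a fixed point.
Sat(EG (AG (alarm ∨ safe))) = {t1, t4, t5}
E[alarm U EG (AG (alarm ∨ safe))]: least fixpoint, start Z0 = Sat(EG (AG (alarm ∨ safe))) = {t1, t4, t5}, add states in Sat(alarm) with some successor in Z. Already a fixed point.
Sat(E[alarm U EG (AG (alarm ∨ safe))]) = {t1, t4, t5}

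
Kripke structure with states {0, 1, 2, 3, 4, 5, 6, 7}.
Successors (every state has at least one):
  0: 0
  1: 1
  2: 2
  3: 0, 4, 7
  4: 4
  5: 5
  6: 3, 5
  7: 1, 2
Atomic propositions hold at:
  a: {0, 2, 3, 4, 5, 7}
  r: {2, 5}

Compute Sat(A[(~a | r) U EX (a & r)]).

Sat(~a) = {1, 6}
Sat(~a | r) = {1, 2, 5, 6}
Sat(a & r) = {2, 5}
Sat(EX (a & r)) = {s : some successor in {2, 5}} = {2, 5, 6, 7}
A[(~a | r) U EX (a & r)]: least fixpoint, start Z0 = Sat(EX (a & r)) = {2, 5, 6, 7}, add states in Sat(~a | r) with every successor in Z. Already a fixed point.
Sat(A[(~a | r) U EX (a & r)]) = {2, 5, 6, 7}

{2, 5, 6, 7}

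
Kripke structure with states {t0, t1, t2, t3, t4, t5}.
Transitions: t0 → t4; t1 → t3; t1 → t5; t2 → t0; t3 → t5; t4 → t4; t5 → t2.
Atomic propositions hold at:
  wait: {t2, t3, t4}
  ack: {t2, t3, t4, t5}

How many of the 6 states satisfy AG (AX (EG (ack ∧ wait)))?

Sat(ack ∧ wait) = {t2, t3, t4}
EG (ack ∧ wait): greatest fixpoint, start Z0 = {t2, t3, t4}, keep only states in Sat with some successor in Z. Z1 = {t4}; fixed.
Sat(EG (ack ∧ wait)) = {t4}
Sat(AX (EG (ack ∧ wait))) = {s : every successor in {t4}} = {t0, t4}
AG (AX (EG (ack ∧ wait))): greatest fixpoint, start Z0 = {t0, t4}, keep only states in Sat with every successor in Z. Already a fixed point.
Sat(AG (AX (EG (ack ∧ wait)))) = {t0, t4}
|Sat(AG (AX (EG (ack ∧ wait))))| = |{t0, t4}| = 2.

2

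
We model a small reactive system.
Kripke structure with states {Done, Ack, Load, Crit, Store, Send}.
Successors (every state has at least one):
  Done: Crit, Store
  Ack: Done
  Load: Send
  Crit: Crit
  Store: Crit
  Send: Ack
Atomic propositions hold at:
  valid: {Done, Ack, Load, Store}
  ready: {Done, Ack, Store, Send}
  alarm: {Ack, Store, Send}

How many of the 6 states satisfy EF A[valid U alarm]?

A[valid U alarm]: least fixpoint, start Z0 = Sat(alarm) = {Ack, Store, Send}, add states in Sat(valid) with every successor in Z. Z1 = {Ack, Load, Store, Send}; fixed.
Sat(A[valid U alarm]) = {Ack, Load, Store, Send}
EF A[valid U alarm]: least fixpoint, start Z0 = {Ack, Load, Store, Send}, add states with some successor in Z. Z1 = {Done, Ack, Load, Store, Send}; fixed.
Sat(EF A[valid U alarm]) = {Done, Ack, Load, Store, Send}
|Sat(EF A[valid U alarm])| = |{Done, Ack, Load, Store, Send}| = 5.

5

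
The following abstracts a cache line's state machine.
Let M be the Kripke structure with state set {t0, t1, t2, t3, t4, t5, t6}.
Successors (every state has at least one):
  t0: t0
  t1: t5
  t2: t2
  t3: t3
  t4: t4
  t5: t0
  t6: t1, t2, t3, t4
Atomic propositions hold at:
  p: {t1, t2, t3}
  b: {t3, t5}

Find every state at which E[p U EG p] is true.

EG p: greatest fixpoint, start Z0 = {t1, t2, t3}, keep only states in Sat with some successor in Z. Z1 = {t2, t3}; fixed.
Sat(EG p) = {t2, t3}
E[p U EG p]: least fixpoint, start Z0 = Sat(EG p) = {t2, t3}, add states in Sat(p) with some successor in Z. Already a fixed point.
Sat(E[p U EG p]) = {t2, t3}

{t2, t3}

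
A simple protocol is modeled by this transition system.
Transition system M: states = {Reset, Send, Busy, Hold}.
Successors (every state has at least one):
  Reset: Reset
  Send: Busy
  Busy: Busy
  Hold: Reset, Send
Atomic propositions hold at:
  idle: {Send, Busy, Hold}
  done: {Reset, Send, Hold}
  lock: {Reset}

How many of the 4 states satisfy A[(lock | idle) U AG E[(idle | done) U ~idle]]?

1

Sat(lock | idle) = {Reset, Send, Busy, Hold}
Sat(idle | done) = {Reset, Send, Busy, Hold}
Sat(~idle) = {Reset}
E[(idle | done) U ~idle]: least fixpoint, start Z0 = Sat(~idle) = {Reset}, add states in Sat(idle | done) with some successor in Z. Z1 = {Reset, Hold}; fixed.
Sat(E[(idle | done) U ~idle]) = {Reset, Hold}
AG E[(idle | done) U ~idle]: greatest fixpoint, start Z0 = {Reset, Hold}, keep only states in Sat with every successor in Z. Z1 = {Reset}; fixed.
Sat(AG E[(idle | done) U ~idle]) = {Reset}
A[(lock | idle) U AG E[(idle | done) U ~idle]]: least fixpoint, start Z0 = Sat(AG E[(idle | done) U ~idle]) = {Reset}, add states in Sat(lock | idle) with every successor in Z. Already a fixed point.
Sat(A[(lock | idle) U AG E[(idle | done) U ~idle]]) = {Reset}
|Sat(A[(lock | idle) U AG E[(idle | done) U ~idle]])| = |{Reset}| = 1.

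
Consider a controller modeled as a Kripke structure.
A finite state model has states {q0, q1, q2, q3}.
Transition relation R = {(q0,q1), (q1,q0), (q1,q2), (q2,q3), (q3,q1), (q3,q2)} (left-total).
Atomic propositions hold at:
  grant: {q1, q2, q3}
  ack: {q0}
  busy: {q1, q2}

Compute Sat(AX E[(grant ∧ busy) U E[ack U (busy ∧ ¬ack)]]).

{q0, q1, q3}

Sat(grant ∧ busy) = {q1, q2}
Sat(¬ack) = {q1, q2, q3}
Sat(busy ∧ ¬ack) = {q1, q2}
E[ack U (busy ∧ ¬ack)]: least fixpoint, start Z0 = Sat((busy ∧ ¬ack)) = {q1, q2}, add states in Sat(ack) with some successor in Z. Z1 = {q0, q1, q2}; fixed.
Sat(E[ack U (busy ∧ ¬ack)]) = {q0, q1, q2}
E[(grant ∧ busy) U E[ack U (busy ∧ ¬ack)]]: least fixpoint, start Z0 = Sat(E[ack U (busy ∧ ¬ack)]) = {q0, q1, q2}, add states in Sat(grant ∧ busy) with some successor in Z. Already a fixed point.
Sat(E[(grant ∧ busy) U E[ack U (busy ∧ ¬ack)]]) = {q0, q1, q2}
Sat(AX E[(grant ∧ busy) U E[ack U (busy ∧ ¬ack)]]) = {s : every successor in {q0, q1, q2}} = {q0, q1, q3}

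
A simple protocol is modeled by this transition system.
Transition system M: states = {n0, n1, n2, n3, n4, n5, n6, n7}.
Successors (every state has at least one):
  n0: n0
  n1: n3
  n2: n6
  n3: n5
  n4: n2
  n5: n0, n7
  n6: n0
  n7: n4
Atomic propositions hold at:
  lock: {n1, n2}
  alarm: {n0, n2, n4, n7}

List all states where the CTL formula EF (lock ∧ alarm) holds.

{n1, n2, n3, n4, n5, n7}

Sat(lock ∧ alarm) = {n2}
EF (lock ∧ alarm): least fixpoint, start Z0 = {n2}, add states with some successor in Z. Z1 = {n2, n4}; Z2 = {n2, n4, n7}; Z3 = {n2, n4, n5, n7}; Z4 = {n2, n3, n4, n5, n7}; Z5 = {n1, n2, n3, n4, n5, n7}; fixed.
Sat(EF (lock ∧ alarm)) = {n1, n2, n3, n4, n5, n7}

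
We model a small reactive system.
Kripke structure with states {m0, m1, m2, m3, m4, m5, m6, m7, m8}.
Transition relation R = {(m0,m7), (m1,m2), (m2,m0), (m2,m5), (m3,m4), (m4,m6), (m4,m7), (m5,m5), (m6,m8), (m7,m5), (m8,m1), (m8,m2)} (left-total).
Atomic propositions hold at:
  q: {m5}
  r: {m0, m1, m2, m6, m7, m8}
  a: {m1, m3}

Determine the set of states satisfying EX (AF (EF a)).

EF a: least fixpoint, start Z0 = {m1, m3}, add states with some successor in Z. Z1 = {m1, m3, m8}; Z2 = {m1, m3, m6, m8}; Z3 = {m1, m3, m4, m6, m8}; fixed.
Sat(EF a) = {m1, m3, m4, m6, m8}
AF (EF a): least fixpoint, start Z0 = {m1, m3, m4, m6, m8}, add states with every successor in Z. Already a fixed point.
Sat(AF (EF a)) = {m1, m3, m4, m6, m8}
Sat(EX (AF (EF a))) = {s : some successor in {m1, m3, m4, m6, m8}} = {m3, m4, m6, m8}

{m3, m4, m6, m8}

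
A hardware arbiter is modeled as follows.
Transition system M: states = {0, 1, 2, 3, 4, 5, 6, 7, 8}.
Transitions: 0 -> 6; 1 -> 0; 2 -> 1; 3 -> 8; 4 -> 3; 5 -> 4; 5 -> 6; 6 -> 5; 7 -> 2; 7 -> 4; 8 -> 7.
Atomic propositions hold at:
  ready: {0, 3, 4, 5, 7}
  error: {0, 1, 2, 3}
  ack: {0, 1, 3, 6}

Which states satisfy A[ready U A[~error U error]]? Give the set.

Sat(~error) = {4, 5, 6, 7, 8}
A[~error U error]: least fixpoint, start Z0 = Sat(error) = {0, 1, 2, 3}, add states in Sat(~error) with every successor in Z. Z1 = {0, 1, 2, 3, 4}; Z2 = {0, 1, 2, 3, 4, 7}; Z3 = {0, 1, 2, 3, 4, 7, 8}; fixed.
Sat(A[~error U error]) = {0, 1, 2, 3, 4, 7, 8}
A[ready U A[~error U error]]: least fixpoint, start Z0 = Sat(A[~error U error]) = {0, 1, 2, 3, 4, 7, 8}, add states in Sat(ready) with every successor in Z. Already a fixed point.
Sat(A[ready U A[~error U error]]) = {0, 1, 2, 3, 4, 7, 8}

{0, 1, 2, 3, 4, 7, 8}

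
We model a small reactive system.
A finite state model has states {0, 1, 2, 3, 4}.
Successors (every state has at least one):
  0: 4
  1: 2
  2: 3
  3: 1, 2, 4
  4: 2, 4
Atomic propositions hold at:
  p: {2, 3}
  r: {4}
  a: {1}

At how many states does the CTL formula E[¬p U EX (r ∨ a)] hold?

3

Sat(¬p) = {0, 1, 4}
Sat(r ∨ a) = {1, 4}
Sat(EX (r ∨ a)) = {s : some successor in {1, 4}} = {0, 3, 4}
E[¬p U EX (r ∨ a)]: least fixpoint, start Z0 = Sat(EX (r ∨ a)) = {0, 3, 4}, add states in Sat(¬p) with some successor in Z. Already a fixed point.
Sat(E[¬p U EX (r ∨ a)]) = {0, 3, 4}
|Sat(E[¬p U EX (r ∨ a)])| = |{0, 3, 4}| = 3.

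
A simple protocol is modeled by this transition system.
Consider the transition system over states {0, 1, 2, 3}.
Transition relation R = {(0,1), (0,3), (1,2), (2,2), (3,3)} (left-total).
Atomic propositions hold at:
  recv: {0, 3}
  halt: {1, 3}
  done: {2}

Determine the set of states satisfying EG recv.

EG recv: greatest fixpoint, start Z0 = {0, 3}, keep only states in Sat with some successor in Z. Already a fixed point.
Sat(EG recv) = {0, 3}

{0, 3}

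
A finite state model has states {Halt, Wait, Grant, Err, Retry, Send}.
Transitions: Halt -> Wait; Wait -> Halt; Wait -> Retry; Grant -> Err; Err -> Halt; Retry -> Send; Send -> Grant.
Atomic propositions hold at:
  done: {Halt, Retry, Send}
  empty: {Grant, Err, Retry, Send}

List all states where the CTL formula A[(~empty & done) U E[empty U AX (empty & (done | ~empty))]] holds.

{Retry}

Sat(~empty) = {Halt, Wait}
Sat(~empty & done) = {Halt}
Sat(done | ~empty) = {Halt, Wait, Retry, Send}
Sat(empty & (done | ~empty)) = {Retry, Send}
Sat(AX (empty & (done | ~empty))) = {s : every successor in {Retry, Send}} = {Retry}
E[empty U AX (empty & (done | ~empty))]: least fixpoint, start Z0 = Sat(AX (empty & (done | ~empty))) = {Retry}, add states in Sat(empty) with some successor in Z. Already a fixed point.
Sat(E[empty U AX (empty & (done | ~empty))]) = {Retry}
A[(~empty & done) U E[empty U AX (empty & (done | ~empty))]]: least fixpoint, start Z0 = Sat(E[empty U AX (empty & (done | ~empty))]) = {Retry}, add states in Sat(~empty & done) with every successor in Z. Already a fixed point.
Sat(A[(~empty & done) U E[empty U AX (empty & (done | ~empty))]]) = {Retry}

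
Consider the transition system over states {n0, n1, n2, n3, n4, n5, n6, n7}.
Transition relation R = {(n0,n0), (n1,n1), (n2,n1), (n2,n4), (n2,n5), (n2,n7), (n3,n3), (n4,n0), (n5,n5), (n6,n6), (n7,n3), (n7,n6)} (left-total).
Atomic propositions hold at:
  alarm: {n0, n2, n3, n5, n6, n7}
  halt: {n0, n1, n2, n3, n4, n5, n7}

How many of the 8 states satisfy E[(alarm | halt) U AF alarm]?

7

Sat(alarm | halt) = {n0, n1, n2, n3, n4, n5, n6, n7}
AF alarm: least fixpoint, start Z0 = {n0, n2, n3, n5, n6, n7}, add states with every successor in Z. Z1 = {n0, n2, n3, n4, n5, n6, n7}; fixed.
Sat(AF alarm) = {n0, n2, n3, n4, n5, n6, n7}
E[(alarm | halt) U AF alarm]: least fixpoint, start Z0 = Sat(AF alarm) = {n0, n2, n3, n4, n5, n6, n7}, add states in Sat(alarm | halt) with some successor in Z. Already a fixed point.
Sat(E[(alarm | halt) U AF alarm]) = {n0, n2, n3, n4, n5, n6, n7}
|Sat(E[(alarm | halt) U AF alarm])| = |{n0, n2, n3, n4, n5, n6, n7}| = 7.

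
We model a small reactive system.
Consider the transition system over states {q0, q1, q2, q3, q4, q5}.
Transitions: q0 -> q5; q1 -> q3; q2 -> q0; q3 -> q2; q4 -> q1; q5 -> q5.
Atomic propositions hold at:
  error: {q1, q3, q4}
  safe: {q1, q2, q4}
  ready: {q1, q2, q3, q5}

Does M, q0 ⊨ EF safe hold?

No

EF safe: least fixpoint, start Z0 = {q1, q2, q4}, add states with some successor in Z. Z1 = {q1, q2, q3, q4}; fixed.
Sat(EF safe) = {q1, q2, q3, q4}
q0 ∉ Sat(EF safe) = {q1, q2, q3, q4}, so the formula does not hold at q0.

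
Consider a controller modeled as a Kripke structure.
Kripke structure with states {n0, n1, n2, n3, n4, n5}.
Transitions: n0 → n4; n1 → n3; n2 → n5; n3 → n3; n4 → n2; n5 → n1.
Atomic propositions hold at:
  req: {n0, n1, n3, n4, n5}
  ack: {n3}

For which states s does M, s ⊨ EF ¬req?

{n0, n2, n4}

Sat(¬req) = {n2}
EF ¬req: least fixpoint, start Z0 = {n2}, add states with some successor in Z. Z1 = {n2, n4}; Z2 = {n0, n2, n4}; fixed.
Sat(EF ¬req) = {n0, n2, n4}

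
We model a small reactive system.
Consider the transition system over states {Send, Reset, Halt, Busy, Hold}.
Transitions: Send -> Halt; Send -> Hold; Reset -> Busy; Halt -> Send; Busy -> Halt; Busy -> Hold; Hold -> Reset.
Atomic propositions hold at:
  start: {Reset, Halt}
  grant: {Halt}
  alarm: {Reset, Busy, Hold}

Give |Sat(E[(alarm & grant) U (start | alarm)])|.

4

Sat(alarm & grant) = ∅
Sat(start | alarm) = {Reset, Halt, Busy, Hold}
E[(alarm & grant) U (start | alarm)]: least fixpoint, start Z0 = Sat((start | alarm)) = {Reset, Halt, Busy, Hold}, add states in Sat(alarm & grant) with some successor in Z. Already a fixed point.
Sat(E[(alarm & grant) U (start | alarm)]) = {Reset, Halt, Busy, Hold}
|Sat(E[(alarm & grant) U (start | alarm)])| = |{Reset, Halt, Busy, Hold}| = 4.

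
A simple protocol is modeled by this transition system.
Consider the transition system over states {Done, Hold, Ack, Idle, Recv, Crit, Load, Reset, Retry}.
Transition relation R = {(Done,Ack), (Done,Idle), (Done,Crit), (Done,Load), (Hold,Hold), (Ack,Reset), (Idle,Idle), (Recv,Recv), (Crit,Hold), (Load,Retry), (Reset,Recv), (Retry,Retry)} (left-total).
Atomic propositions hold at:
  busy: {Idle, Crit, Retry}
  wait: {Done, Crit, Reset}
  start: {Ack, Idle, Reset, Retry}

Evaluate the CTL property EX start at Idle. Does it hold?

Sat(EX start) = {s : some successor in {Ack, Idle, Reset, Retry}} = {Done, Ack, Idle, Load, Retry}
Idle ∈ Sat(EX start) = {Done, Ack, Idle, Load, Retry}, so the formula holds at Idle.

Yes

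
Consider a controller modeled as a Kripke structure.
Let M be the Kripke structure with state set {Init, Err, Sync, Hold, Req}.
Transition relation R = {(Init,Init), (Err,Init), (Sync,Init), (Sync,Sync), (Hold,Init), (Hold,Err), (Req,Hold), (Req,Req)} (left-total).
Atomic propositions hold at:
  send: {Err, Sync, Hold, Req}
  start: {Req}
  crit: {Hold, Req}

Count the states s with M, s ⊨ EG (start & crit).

1

Sat(start & crit) = {Req}
EG (start & crit): greatest fixpoint, start Z0 = {Req}, keep only states in Sat with some successor in Z. Already a fixed point.
Sat(EG (start & crit)) = {Req}
|Sat(EG (start & crit))| = |{Req}| = 1.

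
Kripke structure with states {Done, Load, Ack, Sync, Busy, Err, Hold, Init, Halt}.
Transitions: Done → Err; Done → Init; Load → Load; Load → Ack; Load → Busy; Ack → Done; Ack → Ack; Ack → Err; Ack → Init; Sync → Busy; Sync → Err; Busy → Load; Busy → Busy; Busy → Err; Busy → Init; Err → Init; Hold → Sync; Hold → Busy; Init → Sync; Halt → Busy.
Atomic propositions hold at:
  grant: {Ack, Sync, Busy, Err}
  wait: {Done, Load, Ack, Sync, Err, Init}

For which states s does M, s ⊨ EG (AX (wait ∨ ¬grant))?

Sat(¬grant) = {Done, Load, Hold, Init, Halt}
Sat(wait ∨ ¬grant) = {Done, Load, Ack, Sync, Err, Hold, Init, Halt}
Sat(AX (wait ∨ ¬grant)) = {s : every successor in {Done, Load, Ack, Sync, Err, Hold, Init, Halt}} = {Done, Ack, Err, Init}
EG (AX (wait ∨ ¬grant)): greatest fixpoint, start Z0 = {Done, Ack, Err, Init}, keep only states in Sat with some successor in Z. Z1 = {Done, Ack, Err}; Z2 = {Done, Ack}; Z3 = {Ack}; fixed.
Sat(EG (AX (wait ∨ ¬grant))) = {Ack}

{Ack}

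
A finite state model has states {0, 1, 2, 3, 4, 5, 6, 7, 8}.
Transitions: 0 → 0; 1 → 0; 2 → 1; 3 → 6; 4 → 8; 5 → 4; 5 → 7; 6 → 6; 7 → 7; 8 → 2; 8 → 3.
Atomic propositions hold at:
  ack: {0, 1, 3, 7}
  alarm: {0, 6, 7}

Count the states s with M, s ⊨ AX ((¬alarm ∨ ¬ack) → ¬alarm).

Sat(¬alarm) = {1, 2, 3, 4, 5, 8}
Sat(¬ack) = {2, 4, 5, 6, 8}
Sat(¬alarm ∨ ¬ack) = {1, 2, 3, 4, 5, 6, 8}
Sat((¬alarm ∨ ¬ack) → ¬alarm) = {0, 1, 2, 3, 4, 5, 7, 8}
Sat(AX ((¬alarm ∨ ¬ack) → ¬alarm)) = {s : every successor in {0, 1, 2, 3, 4, 5, 7, 8}} = {0, 1, 2, 4, 5, 7, 8}
|Sat(AX ((¬alarm ∨ ¬ack) → ¬alarm))| = |{0, 1, 2, 4, 5, 7, 8}| = 7.

7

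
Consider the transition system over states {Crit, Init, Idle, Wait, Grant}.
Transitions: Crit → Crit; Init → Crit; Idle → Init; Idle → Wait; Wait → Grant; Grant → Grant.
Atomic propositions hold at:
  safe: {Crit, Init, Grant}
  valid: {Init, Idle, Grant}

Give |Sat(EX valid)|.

3

Sat(EX valid) = {s : some successor in {Init, Idle, Grant}} = {Idle, Wait, Grant}
|Sat(EX valid)| = |{Idle, Wait, Grant}| = 3.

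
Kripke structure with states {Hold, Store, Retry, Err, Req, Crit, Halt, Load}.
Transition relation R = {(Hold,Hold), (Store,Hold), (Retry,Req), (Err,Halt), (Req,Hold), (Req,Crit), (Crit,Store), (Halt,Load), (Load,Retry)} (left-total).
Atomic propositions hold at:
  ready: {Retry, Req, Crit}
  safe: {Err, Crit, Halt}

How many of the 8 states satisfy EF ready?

6

EF ready: least fixpoint, start Z0 = {Retry, Req, Crit}, add states with some successor in Z. Z1 = {Retry, Req, Crit, Load}; Z2 = {Retry, Req, Crit, Halt, Load}; Z3 = {Retry, Err, Req, Crit, Halt, Load}; fixed.
Sat(EF ready) = {Retry, Err, Req, Crit, Halt, Load}
|Sat(EF ready)| = |{Retry, Err, Req, Crit, Halt, Load}| = 6.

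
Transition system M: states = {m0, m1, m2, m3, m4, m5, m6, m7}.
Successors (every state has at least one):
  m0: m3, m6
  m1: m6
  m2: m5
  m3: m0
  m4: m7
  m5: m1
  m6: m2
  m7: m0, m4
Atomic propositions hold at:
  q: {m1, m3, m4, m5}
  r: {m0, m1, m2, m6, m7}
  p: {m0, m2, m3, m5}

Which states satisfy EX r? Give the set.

Sat(EX r) = {s : some successor in {m0, m1, m2, m6, m7}} = {m0, m1, m3, m4, m5, m6, m7}

{m0, m1, m3, m4, m5, m6, m7}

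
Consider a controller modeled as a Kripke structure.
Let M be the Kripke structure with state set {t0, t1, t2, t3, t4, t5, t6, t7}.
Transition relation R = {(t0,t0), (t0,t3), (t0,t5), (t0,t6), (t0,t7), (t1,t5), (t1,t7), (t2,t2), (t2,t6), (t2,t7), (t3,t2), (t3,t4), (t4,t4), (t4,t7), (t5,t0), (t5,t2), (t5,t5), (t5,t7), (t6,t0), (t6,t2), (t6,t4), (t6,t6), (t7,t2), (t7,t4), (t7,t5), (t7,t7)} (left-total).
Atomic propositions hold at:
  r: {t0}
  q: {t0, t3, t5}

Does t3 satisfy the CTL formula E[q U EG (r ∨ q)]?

Sat(r ∨ q) = {t0, t3, t5}
EG (r ∨ q): greatest fixpoint, start Z0 = {t0, t3, t5}, keep only states in Sat with some successor in Z. Z1 = {t0, t5}; fixed.
Sat(EG (r ∨ q)) = {t0, t5}
E[q U EG (r ∨ q)]: least fixpoint, start Z0 = Sat(EG (r ∨ q)) = {t0, t5}, add states in Sat(q) with some successor in Z. Already a fixed point.
Sat(E[q U EG (r ∨ q)]) = {t0, t5}
t3 ∉ Sat(E[q U EG (r ∨ q)]) = {t0, t5}, so the formula does not hold at t3.

No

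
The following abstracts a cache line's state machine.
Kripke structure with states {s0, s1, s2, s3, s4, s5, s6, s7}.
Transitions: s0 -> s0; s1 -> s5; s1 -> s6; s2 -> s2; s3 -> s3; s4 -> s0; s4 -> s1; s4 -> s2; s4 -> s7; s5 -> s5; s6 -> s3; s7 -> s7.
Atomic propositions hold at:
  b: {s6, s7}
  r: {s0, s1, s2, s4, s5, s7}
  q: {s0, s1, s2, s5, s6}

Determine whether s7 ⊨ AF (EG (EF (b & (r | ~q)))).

Yes

Sat(~q) = {s3, s4, s7}
Sat(r | ~q) = {s0, s1, s2, s3, s4, s5, s7}
Sat(b & (r | ~q)) = {s7}
EF (b & (r | ~q)): least fixpoint, start Z0 = {s7}, add states with some successor in Z. Z1 = {s4, s7}; fixed.
Sat(EF (b & (r | ~q))) = {s4, s7}
EG (EF (b & (r | ~q))): greatest fixpoint, start Z0 = {s4, s7}, keep only states in Sat with some successor in Z. Already a fixed point.
Sat(EG (EF (b & (r | ~q)))) = {s4, s7}
AF (EG (EF (b & (r | ~q)))): least fixpoint, start Z0 = {s4, s7}, add states with every successor in Z. Already a fixed point.
Sat(AF (EG (EF (b & (r | ~q))))) = {s4, s7}
s7 ∈ Sat(AF (EG (EF (b & (r | ~q))))) = {s4, s7}, so the formula holds at s7.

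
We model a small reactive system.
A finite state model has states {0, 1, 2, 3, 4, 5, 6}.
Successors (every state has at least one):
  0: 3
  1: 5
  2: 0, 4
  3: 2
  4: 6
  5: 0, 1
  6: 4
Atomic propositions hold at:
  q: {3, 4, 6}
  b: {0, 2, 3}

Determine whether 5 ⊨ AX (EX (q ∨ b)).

No

Sat(q ∨ b) = {0, 2, 3, 4, 6}
Sat(EX (q ∨ b)) = {s : some successor in {0, 2, 3, 4, 6}} = {0, 2, 3, 4, 5, 6}
Sat(AX (EX (q ∨ b))) = {s : every successor in {0, 2, 3, 4, 5, 6}} = {0, 1, 2, 3, 4, 6}
5 ∉ Sat(AX (EX (q ∨ b))) = {0, 1, 2, 3, 4, 6}, so the formula does not hold at 5.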